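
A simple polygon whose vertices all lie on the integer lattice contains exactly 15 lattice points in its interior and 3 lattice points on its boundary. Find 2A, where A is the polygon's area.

By Pick's theorem, A = I + B/2 − 1 = 15 + 3/2 − 1 = 31/2.
Hence 2A = 31.

31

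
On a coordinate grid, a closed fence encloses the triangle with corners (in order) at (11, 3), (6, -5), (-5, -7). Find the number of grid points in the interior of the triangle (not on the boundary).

By the shoelace formula, twice the signed area is |[11·(-5) − 6·3] + [6·(-7) − (-5)·(-5)] + [(-5)·3 − 11·(-7)]| = 78, so the area is 39.
Summing gcd(|Δx|,|Δy|) over the edges gives the boundary count: gcd(5,8) + gcd(11,2) + gcd(16,10) = 1+1+2 = 4.
By Pick's theorem A = I + B/2 − 1, so I = 39 − 4/2 + 1 = 38.

38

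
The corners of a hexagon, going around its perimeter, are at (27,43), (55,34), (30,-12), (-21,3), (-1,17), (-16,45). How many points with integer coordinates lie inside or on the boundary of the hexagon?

2665

By the shoelace formula, twice the signed area is |(27·34 − 55·43) + (55·(-12) − 30·34) + (30·3 − (-21)·(-12)) + ((-21)·17 − (-1)·3) + ((-1)·45 − (-16)·17) + ((-16)·43 − 27·45)| = 5319, so the area is 5319/2.
Along each edge there are gcd(|Δx|,|Δy|)+1 lattice points, so counting each shared vertex once the boundary has gcd(28,9) + gcd(25,46) + gcd(51,15) + gcd(20,14) + gcd(15,28) + gcd(43,2) = 1+1+3+2+1+1 = 9.
Pick's theorem gives I = A − B/2 + 1 = 5319/2 − 9/2 + 1 = 2656, so the closed region contains I + B = 2656 + 9 = 2665 lattice points.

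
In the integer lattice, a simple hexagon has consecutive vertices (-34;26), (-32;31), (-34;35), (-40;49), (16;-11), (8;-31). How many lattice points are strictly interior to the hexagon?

By the shoelace formula, twice the signed area is |[(-34)·31 − (-32)·26] + [(-32)·35 − (-34)·31] + [(-34)·49 − (-40)·35] + [(-40)·(-11) − 16·49] + [16·(-31) − 8·(-11)] + [8·26 − (-34)·(-31)]| = 2152, so the area is 1076.
Summing gcd(|Δx|,|Δy|) over the edges gives the boundary count: gcd(2,5) + gcd(2,4) + gcd(6,14) + gcd(56,60) + gcd(8,20) + gcd(42,57) = 1+2+2+4+4+3 = 16.
Pick's theorem gives I = A − B/2 + 1 = 1076 − 16/2 + 1 = 1069.

1069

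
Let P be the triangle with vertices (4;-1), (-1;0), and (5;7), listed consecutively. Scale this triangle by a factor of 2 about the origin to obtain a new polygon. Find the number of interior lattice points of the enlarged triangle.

80

Using the shoelace formula, 2A = |[4·0 − (-1)·(-1)] + [(-1)·7 − 5·0] + [5·(-1) − 4·7]| = 41, so the area is 41/2.
Along each edge there are gcd(|Δx|,|Δy|)+1 lattice points, so counting each shared vertex once the boundary has gcd(5,1) + gcd(6,7) + gcd(1,8) = 1+1+1 = 3.
Scaling by 2 multiplies the area by 2² = 4 (so the new area is 82) and multiplies the boundary lattice-point count by 2, giving 6.
By Pick's theorem, the interior count of the dilated polygon is 82 − 6/2 + 1 = 80.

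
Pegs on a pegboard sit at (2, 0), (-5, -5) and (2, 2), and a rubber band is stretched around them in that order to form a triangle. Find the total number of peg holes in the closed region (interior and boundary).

13

The shoelace formula gives twice the area as |[2·(-5) − (-5)·0] + [(-5)·2 − 2·(-5)] + [2·0 − 2·2]| = 14, so the area is 7.
Along each edge there are gcd(|Δx|,|Δy|)+1 lattice points, so counting each shared vertex once the boundary has gcd(7,5) + gcd(7,7) + gcd(0,2) = 1+7+2 = 10.
Pick's theorem gives I = A − B/2 + 1 = 7 − 10/2 + 1 = 3, so the closed region contains I + B = 3 + 10 = 13 lattice points.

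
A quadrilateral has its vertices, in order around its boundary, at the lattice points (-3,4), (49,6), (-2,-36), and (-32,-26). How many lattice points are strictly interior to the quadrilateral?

By the shoelace formula, twice the signed area is |((-3)·6 − 49·4) + (49·(-36) − (-2)·6) + ((-2)·(-26) − (-32)·(-36)) + ((-32)·4 − (-3)·(-26))| = 3272, so the area is 1636.
Along each edge there are gcd(|Δx|,|Δy|)+1 lattice points, so counting each shared vertex once the boundary has gcd(52,2) + gcd(51,42) + gcd(30,10) + gcd(29,30) = 2+3+10+1 = 16.
Pick's theorem gives I = A − B/2 + 1 = 1636 − 16/2 + 1 = 1629.

1629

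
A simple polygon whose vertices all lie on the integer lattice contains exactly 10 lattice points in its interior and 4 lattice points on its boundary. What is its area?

11

Pick's theorem states A = I + B/2 − 1, so A = 10 + 4/2 − 1 = 11.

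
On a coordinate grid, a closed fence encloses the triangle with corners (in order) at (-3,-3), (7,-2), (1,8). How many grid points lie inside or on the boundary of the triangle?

56

Using the shoelace formula, 2A = |((-3)·(-2) − 7·(-3)) + (7·8 − 1·(-2)) + (1·(-3) − (-3)·8)| = 106, so the area is 53.
Along each edge there are gcd(|Δx|,|Δy|)+1 lattice points, so counting each shared vertex once the boundary has gcd(10,1) + gcd(6,10) + gcd(4,11) = 1+2+1 = 4.
Pick's theorem gives I = A − B/2 + 1 = 53 − 4/2 + 1 = 52, so the closed region contains I + B = 52 + 4 = 56 lattice points.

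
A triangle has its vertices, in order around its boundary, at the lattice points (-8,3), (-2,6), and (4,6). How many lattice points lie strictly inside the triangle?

4

By the shoelace formula, twice the signed area is |((-8)·6 − (-2)·3) + ((-2)·6 − 4·6) + (4·3 − (-8)·6)| = 18, so the area is 9.
Summing gcd(|Δx|,|Δy|) over the edges gives the boundary count: gcd(6,3) + gcd(6,0) + gcd(12,3) = 3+6+3 = 12.
By Pick's theorem A = I + B/2 − 1, so I = 9 − 12/2 + 1 = 4.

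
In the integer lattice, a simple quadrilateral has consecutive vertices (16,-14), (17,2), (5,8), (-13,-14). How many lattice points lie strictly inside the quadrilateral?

400

The shoelace formula gives twice the area as |(16·2 − 17·(-14)) + (17·8 − 5·2) + (5·(-14) − (-13)·8) + ((-13)·(-14) − 16·(-14))| = 836, so the area is 418.
The number of boundary lattice points is Σ gcd(|Δx|,|Δy|) = gcd(1,16) + gcd(12,6) + gcd(18,22) + gcd(29,0) = 1+6+2+29 = 38.
By Pick's theorem A = I + B/2 − 1, so I = 418 − 38/2 + 1 = 400.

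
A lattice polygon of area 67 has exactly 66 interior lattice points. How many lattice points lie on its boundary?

4

Pick's theorem gives A = I + B/2 − 1, so B = 2(A − I + 1) = 2(67 − 66 + 1) = 4.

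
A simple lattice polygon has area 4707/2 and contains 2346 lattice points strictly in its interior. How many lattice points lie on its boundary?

Pick's theorem gives A = I + B/2 − 1, so B = 2(A − I + 1) = 2(4707/2 − 2346 + 1) = 17.

17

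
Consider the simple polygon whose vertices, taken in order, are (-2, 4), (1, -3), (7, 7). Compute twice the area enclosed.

The shoelace formula gives twice the area as |[(-2)·(-3) − 1·4] + [1·7 − 7·(-3)] + [7·4 − (-2)·7]| = 72, so the area is 36.

72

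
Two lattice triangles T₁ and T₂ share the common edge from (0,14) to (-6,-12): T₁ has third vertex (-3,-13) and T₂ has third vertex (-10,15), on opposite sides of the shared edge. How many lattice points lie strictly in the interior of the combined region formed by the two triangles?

The union is the simple quadrilateral with vertices (0,14), (-3,-13), (-6,-12), (-10,15) in order.
The shoelace formula gives twice the area as |(0·(-13) − (-3)·14) + ((-3)·(-12) − (-6)·(-13)) + ((-6)·15 − (-10)·(-12)) + ((-10)·14 − 0·15)| = 350, so the area is 175.
Along each edge there are gcd(|Δx|,|Δy|)+1 lattice points, so counting each shared vertex once the boundary has gcd(3,27) + gcd(3,1) + gcd(4,27) + gcd(10,1) = 3+1+1+1 = 6.
By Pick's theorem I = A − B/2 + 1 = 175 − 6/2 + 1 = 173.

173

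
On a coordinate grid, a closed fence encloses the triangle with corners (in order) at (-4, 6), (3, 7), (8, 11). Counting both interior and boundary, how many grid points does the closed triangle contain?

14

Using the shoelace formula, 2A = |((-4)·7 − 3·6) + (3·11 − 8·7) + (8·6 − (-4)·11)| = 23, so the area is 11.5.
Summing gcd(|Δx|,|Δy|) over the edges gives the boundary count: gcd(7,1) + gcd(5,4) + gcd(12,5) = 1+1+1 = 3.
Pick's theorem gives I = A − B/2 + 1 = 11.5 − 3/2 + 1 = 11, so the closed region contains I + B = 11 + 3 = 14 lattice points.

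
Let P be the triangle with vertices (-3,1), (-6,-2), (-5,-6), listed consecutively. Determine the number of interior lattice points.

6

The shoelace formula gives twice the area as |((-3)·(-2) − (-6)·1) + ((-6)·(-6) − (-5)·(-2)) + ((-5)·1 − (-3)·(-6))| = 15, so the area is 15/2.
The number of boundary lattice points is Σ gcd(|Δx|,|Δy|) = gcd(3,3) + gcd(1,4) + gcd(2,7) = 3+1+1 = 5.
By Pick's theorem A = I + B/2 − 1, so I = 15/2 − 5/2 + 1 = 6.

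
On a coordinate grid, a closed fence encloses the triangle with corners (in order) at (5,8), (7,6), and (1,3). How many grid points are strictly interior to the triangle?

By the shoelace formula, twice the signed area is |[5·6 − 7·8] + [7·3 − 1·6] + [1·8 − 5·3]| = 18, so the area is 9.
Along each edge there are gcd(|Δx|,|Δy|)+1 lattice points, so counting each shared vertex once the boundary has gcd(2,2) + gcd(6,3) + gcd(4,5) = 2+3+1 = 6.
By Pick's theorem A = I + B/2 − 1, so I = 9 − 6/2 + 1 = 7.

7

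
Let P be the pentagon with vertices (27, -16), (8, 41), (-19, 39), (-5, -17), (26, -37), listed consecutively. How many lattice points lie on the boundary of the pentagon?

Summing gcd(|Δx|,|Δy|) over the edges gives the boundary count: gcd(19,57) + gcd(27,2) + gcd(14,56) + gcd(31,20) + gcd(1,21) = 19+1+14+1+1 = 36.

36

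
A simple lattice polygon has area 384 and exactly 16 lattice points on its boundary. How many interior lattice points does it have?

377

From Pick's theorem, I = A − B/2 + 1 = 384 − 16/2 + 1 = 377.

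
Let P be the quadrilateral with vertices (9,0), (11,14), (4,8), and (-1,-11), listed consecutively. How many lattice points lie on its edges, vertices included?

Along each edge there are gcd(|Δx|,|Δy|)+1 lattice points, so counting each shared vertex once the boundary has gcd(2,14) + gcd(7,6) + gcd(5,19) + gcd(10,11) = 2+1+1+1 = 5.

5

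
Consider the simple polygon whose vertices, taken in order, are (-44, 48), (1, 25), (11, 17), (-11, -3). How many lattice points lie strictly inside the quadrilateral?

Using the shoelace formula, 2A = |[(-44)·25 − 1·48] + [1·17 − 11·25] + [11·(-3) − (-11)·17] + [(-11)·48 − (-44)·(-3)]| = 1912, so the area is 956.
The number of boundary lattice points is Σ gcd(|Δx|,|Δy|) = gcd(45,23) + gcd(10,8) + gcd(22,20) + gcd(33,51) = 1+2+2+3 = 8.
By Pick's theorem A = I + B/2 − 1, so I = 956 − 8/2 + 1 = 953.

953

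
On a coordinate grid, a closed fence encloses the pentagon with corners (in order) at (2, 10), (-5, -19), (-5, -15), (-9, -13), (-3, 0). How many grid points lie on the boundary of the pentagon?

13

Along each edge there are gcd(|Δx|,|Δy|)+1 lattice points, so counting each shared vertex once the boundary has gcd(7,29) + gcd(0,4) + gcd(4,2) + gcd(6,13) + gcd(5,10) = 1+4+2+1+5 = 13.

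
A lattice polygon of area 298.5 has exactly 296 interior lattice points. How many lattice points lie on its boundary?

Pick's theorem gives A = I + B/2 − 1, so B = 2(A − I + 1) = 2(298.5 − 296 + 1) = 7.

7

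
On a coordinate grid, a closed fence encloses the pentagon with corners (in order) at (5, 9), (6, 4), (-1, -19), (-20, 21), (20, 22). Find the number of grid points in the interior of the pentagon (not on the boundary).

The shoelace formula gives twice the area as |(5·4 − 6·9) + (6·(-19) − (-1)·4) + ((-1)·21 − (-20)·(-19)) + ((-20)·22 − 20·21) + (20·9 − 5·22)| = 1335, so the area is 667.5.
Along each edge there are gcd(|Δx|,|Δy|)+1 lattice points, so counting each shared vertex once the boundary has gcd(1,5) + gcd(7,23) + gcd(19,40) + gcd(40,1) + gcd(15,13) = 1+1+1+1+1 = 5.
Pick's theorem gives I = A − B/2 + 1 = 667.5 − 5/2 + 1 = 666.

666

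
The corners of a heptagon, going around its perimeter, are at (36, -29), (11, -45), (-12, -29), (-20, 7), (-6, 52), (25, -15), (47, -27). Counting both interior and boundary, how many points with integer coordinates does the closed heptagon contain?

2703

By the shoelace formula, twice the signed area is |[36·(-45) − 11·(-29)] + [11·(-29) − (-12)·(-45)] + [(-12)·7 − (-20)·(-29)] + [(-20)·52 − (-6)·7] + [(-6)·(-15) − 25·52] + [25·(-27) − 47·(-15)] + [47·(-29) − 36·(-27)]| = 5393, so the area is 5393/2.
Along each edge there are gcd(|Δx|,|Δy|)+1 lattice points, so counting each shared vertex once the boundary has gcd(25,16) + gcd(23,16) + gcd(8,36) + gcd(14,45) + gcd(31,67) + gcd(22,12) + gcd(11,2) = 1+1+4+1+1+2+1 = 11.
Pick's theorem gives I = A − B/2 + 1 = 5393/2 − 11/2 + 1 = 2692, so the closed region contains I + B = 2692 + 11 = 2703 lattice points.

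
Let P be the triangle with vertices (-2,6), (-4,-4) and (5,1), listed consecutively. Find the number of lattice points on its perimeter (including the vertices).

The number of boundary lattice points is Σ gcd(|Δx|,|Δy|) = gcd(2,10) + gcd(9,5) + gcd(7,5) = 2+1+1 = 4.

4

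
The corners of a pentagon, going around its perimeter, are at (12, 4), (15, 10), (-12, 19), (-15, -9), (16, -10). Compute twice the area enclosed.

1336

By the shoelace formula, twice the signed area is |(12·10 − 15·4) + (15·19 − (-12)·10) + ((-12)·(-9) − (-15)·19) + ((-15)·(-10) − 16·(-9)) + (16·4 − 12·(-10))| = 1336, so the area is 668.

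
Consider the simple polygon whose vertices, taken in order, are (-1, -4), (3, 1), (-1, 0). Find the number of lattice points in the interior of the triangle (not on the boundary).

6

By the shoelace formula, twice the signed area is |[(-1)·1 − 3·(-4)] + [3·0 − (-1)·1] + [(-1)·(-4) − (-1)·0]| = 16, so the area is 8.
The number of boundary lattice points is Σ gcd(|Δx|,|Δy|) = gcd(4,5) + gcd(4,1) + gcd(0,4) = 1+1+4 = 6.
Pick's theorem gives I = A − B/2 + 1 = 8 − 6/2 + 1 = 6.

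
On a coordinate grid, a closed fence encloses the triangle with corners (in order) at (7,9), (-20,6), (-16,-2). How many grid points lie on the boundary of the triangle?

Along each edge there are gcd(|Δx|,|Δy|)+1 lattice points, so counting each shared vertex once the boundary has gcd(27,3) + gcd(4,8) + gcd(23,11) = 3+4+1 = 8.

8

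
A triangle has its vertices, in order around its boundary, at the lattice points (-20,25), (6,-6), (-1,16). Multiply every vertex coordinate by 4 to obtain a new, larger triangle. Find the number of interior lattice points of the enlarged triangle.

Using the shoelace formula, 2A = |((-20)·(-6) − 6·25) + (6·16 − (-1)·(-6)) + ((-1)·25 − (-20)·16)| = 355, so the area is 177.5.
Along each edge there are gcd(|Δx|,|Δy|)+1 lattice points, so counting each shared vertex once the boundary has gcd(26,31) + gcd(7,22) + gcd(19,9) = 1+1+1 = 3.
Scaling by 4 multiplies the area by 4² = 16 (so the new area is 2840) and multiplies the boundary lattice-point count by 4, giving 12.
By Pick's theorem, the interior count of the dilated polygon is 2840 − 12/2 + 1 = 2835.

2835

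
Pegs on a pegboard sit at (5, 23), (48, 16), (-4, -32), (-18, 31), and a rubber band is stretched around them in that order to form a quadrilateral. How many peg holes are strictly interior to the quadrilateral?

1877

The shoelace formula gives twice the area as |[5·16 − 48·23] + [48·(-32) − (-4)·16] + [(-4)·31 − (-18)·(-32)] + [(-18)·23 − 5·31]| = 3765, so the area is 1882.5.
The number of boundary lattice points is Σ gcd(|Δx|,|Δy|) = gcd(43,7) + gcd(52,48) + gcd(14,63) + gcd(23,8) = 1+4+7+1 = 13.
By Pick's theorem A = I + B/2 − 1, so I = 1882.5 − 13/2 + 1 = 1877.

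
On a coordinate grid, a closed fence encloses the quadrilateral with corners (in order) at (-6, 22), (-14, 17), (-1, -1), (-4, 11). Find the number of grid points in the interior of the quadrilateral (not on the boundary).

98

Using the shoelace formula, 2A = |((-6)·17 − (-14)·22) + ((-14)·(-1) − (-1)·17) + ((-1)·11 − (-4)·(-1)) + ((-4)·22 − (-6)·11)| = 200, so the area is 100.
Along each edge there are gcd(|Δx|,|Δy|)+1 lattice points, so counting each shared vertex once the boundary has gcd(8,5) + gcd(13,18) + gcd(3,12) + gcd(2,11) = 1+1+3+1 = 6.
Pick's theorem gives I = A − B/2 + 1 = 100 − 6/2 + 1 = 98.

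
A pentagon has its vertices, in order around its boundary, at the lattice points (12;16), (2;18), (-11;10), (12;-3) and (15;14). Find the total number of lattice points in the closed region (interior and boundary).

By the shoelace formula, twice the signed area is |(12·18 − 2·16) + (2·10 − (-11)·18) + ((-11)·(-3) − 12·10) + (12·14 − 15·(-3)) + (15·16 − 12·14)| = 600, so the area is 300.
The number of boundary lattice points is Σ gcd(|Δx|,|Δy|) = gcd(10,2) + gcd(13,8) + gcd(23,13) + gcd(3,17) + gcd(3,2) = 2+1+1+1+1 = 6.
Pick's theorem gives I = A − B/2 + 1 = 300 − 6/2 + 1 = 298, so the closed region contains I + B = 298 + 6 = 304 lattice points.

304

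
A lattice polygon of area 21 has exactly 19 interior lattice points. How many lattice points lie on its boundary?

6

Pick's theorem gives A = I + B/2 − 1, so B = 2(A − I + 1) = 2(21 − 19 + 1) = 6.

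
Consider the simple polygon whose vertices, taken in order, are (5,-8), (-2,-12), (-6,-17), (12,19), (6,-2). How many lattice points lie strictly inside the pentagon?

By the shoelace formula, twice the signed area is |(5·(-12) − (-2)·(-8)) + ((-2)·(-17) − (-6)·(-12)) + ((-6)·19 − 12·(-17)) + (12·(-2) − 6·19) + (6·(-8) − 5·(-2))| = 200, so the area is 100.
The number of boundary lattice points is Σ gcd(|Δx|,|Δy|) = gcd(7,4) + gcd(4,5) + gcd(18,36) + gcd(6,21) + gcd(1,6) = 1+1+18+3+1 = 24.
Pick's theorem gives I = A − B/2 + 1 = 100 − 24/2 + 1 = 89.

89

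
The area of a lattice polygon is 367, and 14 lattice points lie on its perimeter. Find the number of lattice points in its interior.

From Pick's theorem, I = A − B/2 + 1 = 367 − 14/2 + 1 = 361.

361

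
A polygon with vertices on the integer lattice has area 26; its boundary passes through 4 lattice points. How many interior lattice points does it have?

From Pick's theorem, I = A − B/2 + 1 = 26 − 4/2 + 1 = 25.

25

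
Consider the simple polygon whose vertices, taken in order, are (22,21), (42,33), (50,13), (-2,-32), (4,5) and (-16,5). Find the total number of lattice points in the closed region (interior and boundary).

1548

By the shoelace formula, twice the signed area is |[22·33 − 42·21] + [42·13 − 50·33] + [50·(-32) − (-2)·13] + [(-2)·5 − 4·(-32)] + [4·5 − (-16)·5] + [(-16)·21 − 22·5]| = 3062, so the area is 1531.
Along each edge there are gcd(|Δx|,|Δy|)+1 lattice points, so counting each shared vertex once the boundary has gcd(20,12) + gcd(8,20) + gcd(52,45) + gcd(6,37) + gcd(20,0) + gcd(38,16) = 4+4+1+1+20+2 = 32.
Pick's theorem gives I = A − B/2 + 1 = 1531 − 32/2 + 1 = 1516, so the closed region contains I + B = 1516 + 32 = 1548 lattice points.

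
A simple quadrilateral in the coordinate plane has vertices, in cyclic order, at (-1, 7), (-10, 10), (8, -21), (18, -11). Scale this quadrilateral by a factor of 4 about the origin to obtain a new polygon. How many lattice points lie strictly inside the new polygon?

4731

Using the shoelace formula, 2A = |((-1)·10 − (-10)·7) + ((-10)·(-21) − 8·10) + (8·(-11) − 18·(-21)) + (18·7 − (-1)·(-11))| = 595, so the area is 595/2.
Along each edge there are gcd(|Δx|,|Δy|)+1 lattice points, so counting each shared vertex once the boundary has gcd(9,3) + gcd(18,31) + gcd(10,10) + gcd(19,18) = 3+1+10+1 = 15.
Scaling by 4 multiplies the area by 4² = 16 (so the new area is 4760) and multiplies the boundary lattice-point count by 4, giving 60.
By Pick's theorem, the interior count of the dilated polygon is 4760 − 60/2 + 1 = 4731.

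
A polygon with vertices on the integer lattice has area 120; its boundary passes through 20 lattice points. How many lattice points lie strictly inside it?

From Pick's theorem, I = A − B/2 + 1 = 120 − 20/2 + 1 = 111.

111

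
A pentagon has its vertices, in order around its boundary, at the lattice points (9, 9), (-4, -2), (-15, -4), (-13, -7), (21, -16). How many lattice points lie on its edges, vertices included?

Along each edge there are gcd(|Δx|,|Δy|)+1 lattice points, so counting each shared vertex once the boundary has gcd(13,11) + gcd(11,2) + gcd(2,3) + gcd(34,9) + gcd(12,25) = 1+1+1+1+1 = 5.

5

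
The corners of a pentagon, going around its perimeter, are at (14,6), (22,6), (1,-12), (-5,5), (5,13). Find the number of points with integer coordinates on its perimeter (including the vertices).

Summing gcd(|Δx|,|Δy|) over the edges gives the boundary count: gcd(8,0) + gcd(21,18) + gcd(6,17) + gcd(10,8) + gcd(9,7) = 8+3+1+2+1 = 15.

15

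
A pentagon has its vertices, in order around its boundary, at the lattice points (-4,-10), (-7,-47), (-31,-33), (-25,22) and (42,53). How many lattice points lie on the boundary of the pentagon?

The number of boundary lattice points is Σ gcd(|Δx|,|Δy|) = gcd(3,37) + gcd(24,14) + gcd(6,55) + gcd(67,31) + gcd(46,63) = 1+2+1+1+1 = 6.

6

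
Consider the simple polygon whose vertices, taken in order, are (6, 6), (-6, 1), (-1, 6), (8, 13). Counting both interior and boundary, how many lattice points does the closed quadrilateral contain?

By the shoelace formula, twice the signed area is |(6·1 − (-6)·6) + ((-6)·6 − (-1)·1) + ((-1)·13 − 8·6) + (8·6 − 6·13)| = 84, so the area is 42.
The number of boundary lattice points is Σ gcd(|Δx|,|Δy|) = gcd(12,5) + gcd(5,5) + gcd(9,7) + gcd(2,7) = 1+5+1+1 = 8.
Pick's theorem gives I = A − B/2 + 1 = 42 − 8/2 + 1 = 39, so the closed region contains I + B = 39 + 8 = 47 lattice points.

47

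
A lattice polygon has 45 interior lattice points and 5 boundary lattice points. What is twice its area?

Pick's theorem states A = I + B/2 − 1, so A = 45 + 5/2 − 1 = 93/2.
Hence 2A = 93.

93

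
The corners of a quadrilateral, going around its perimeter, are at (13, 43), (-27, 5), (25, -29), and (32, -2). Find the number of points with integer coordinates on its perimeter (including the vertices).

Summing gcd(|Δx|,|Δy|) over the edges gives the boundary count: gcd(40,38) + gcd(52,34) + gcd(7,27) + gcd(19,45) = 2+2+1+1 = 6.

6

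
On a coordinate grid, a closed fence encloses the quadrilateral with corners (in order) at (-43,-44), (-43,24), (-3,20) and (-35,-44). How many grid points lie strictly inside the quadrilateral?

1561

The shoelace formula gives twice the area as |[(-43)·24 − (-43)·(-44)] + [(-43)·20 − (-3)·24] + [(-3)·(-44) − (-35)·20] + [(-35)·(-44) − (-43)·(-44)]| = 3232, so the area is 1616.
Summing gcd(|Δx|,|Δy|) over the edges gives the boundary count: gcd(0,68) + gcd(40,4) + gcd(32,64) + gcd(8,0) = 68+4+32+8 = 112.
By Pick's theorem A = I + B/2 − 1, so I = 1616 − 112/2 + 1 = 1561.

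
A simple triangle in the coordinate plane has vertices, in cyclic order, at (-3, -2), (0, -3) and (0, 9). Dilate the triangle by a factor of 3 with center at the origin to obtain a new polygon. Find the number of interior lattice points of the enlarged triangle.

142

By the shoelace formula, twice the signed area is |((-3)·(-3) − 0·(-2)) + (0·9 − 0·(-3)) + (0·(-2) − (-3)·9)| = 36, so the area is 18.
The number of boundary lattice points is Σ gcd(|Δx|,|Δy|) = gcd(3,1) + gcd(0,12) + gcd(3,11) = 1+12+1 = 14.
Scaling by 3 multiplies the area by 3² = 9 (so the new area is 162) and multiplies the boundary lattice-point count by 3, giving 42.
By Pick's theorem, the interior count of the dilated polygon is 162 − 42/2 + 1 = 142.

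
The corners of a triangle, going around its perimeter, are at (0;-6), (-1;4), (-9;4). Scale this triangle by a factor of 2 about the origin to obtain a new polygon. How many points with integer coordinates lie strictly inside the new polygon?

The shoelace formula gives twice the area as |(0·4 − (-1)·(-6)) + ((-1)·4 − (-9)·4) + ((-9)·(-6) − 0·4)| = 80, so the area is 40.
Along each edge there are gcd(|Δx|,|Δy|)+1 lattice points, so counting each shared vertex once the boundary has gcd(1,10) + gcd(8,0) + gcd(9,10) = 1+8+1 = 10.
Scaling by 2 multiplies the area by 2² = 4 (so the new area is 160) and multiplies the boundary lattice-point count by 2, giving 20.
By Pick's theorem, the interior count of the dilated polygon is 160 − 20/2 + 1 = 151.

151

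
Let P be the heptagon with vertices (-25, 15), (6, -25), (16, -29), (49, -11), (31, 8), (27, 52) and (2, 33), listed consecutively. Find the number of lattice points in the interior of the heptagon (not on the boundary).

Using the shoelace formula, 2A = |((-25)·(-25) − 6·15) + (6·(-29) − 16·(-25)) + (16·(-11) − 49·(-29)) + (49·8 − 31·(-11)) + (31·52 − 27·8) + (27·33 − 2·52) + (2·15 − (-25)·33)| = 5777, so the area is 2888.5.
Summing gcd(|Δx|,|Δy|) over the edges gives the boundary count: gcd(31,40) + gcd(10,4) + gcd(33,18) + gcd(18,19) + gcd(4,44) + gcd(25,19) + gcd(27,18) = 1+2+3+1+4+1+9 = 21.
By Pick's theorem A = I + B/2 − 1, so I = 2888.5 − 21/2 + 1 = 2879.

2879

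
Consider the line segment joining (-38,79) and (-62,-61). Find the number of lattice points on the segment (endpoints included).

The number of lattice points on a segment between lattice points is gcd(|Δx|,|Δy|) + 1 = gcd(24,140) + 1 = 4 + 1 = 5.

5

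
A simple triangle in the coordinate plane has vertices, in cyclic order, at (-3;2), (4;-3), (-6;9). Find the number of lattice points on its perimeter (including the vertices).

4

Summing gcd(|Δx|,|Δy|) over the edges gives the boundary count: gcd(7,5) + gcd(10,12) + gcd(3,7) = 1+2+1 = 4.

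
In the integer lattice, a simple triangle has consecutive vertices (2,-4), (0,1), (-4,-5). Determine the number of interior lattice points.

15

Using the shoelace formula, 2A = |(2·1 − 0·(-4)) + (0·(-5) − (-4)·1) + ((-4)·(-4) − 2·(-5))| = 32, so the area is 16.
Along each edge there are gcd(|Δx|,|Δy|)+1 lattice points, so counting each shared vertex once the boundary has gcd(2,5) + gcd(4,6) + gcd(6,1) = 1+2+1 = 4.
Pick's theorem gives I = A − B/2 + 1 = 16 − 4/2 + 1 = 15.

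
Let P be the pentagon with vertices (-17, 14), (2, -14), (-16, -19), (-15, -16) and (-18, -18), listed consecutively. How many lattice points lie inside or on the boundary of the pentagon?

332

By the shoelace formula, twice the signed area is |((-17)·(-14) − 2·14) + (2·(-19) − (-16)·(-14)) + ((-16)·(-16) − (-15)·(-19)) + ((-15)·(-18) − (-18)·(-16)) + ((-18)·14 − (-17)·(-18))| = 657, so the area is 328.5.
The number of boundary lattice points is Σ gcd(|Δx|,|Δy|) = gcd(19,28) + gcd(18,5) + gcd(1,3) + gcd(3,2) + gcd(1,32) = 1+1+1+1+1 = 5.
Pick's theorem gives I = A − B/2 + 1 = 328.5 − 5/2 + 1 = 327, so the closed region contains I + B = 327 + 5 = 332 lattice points.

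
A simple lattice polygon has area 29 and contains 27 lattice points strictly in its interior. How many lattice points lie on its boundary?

Pick's theorem gives A = I + B/2 − 1, so B = 2(A − I + 1) = 2(29 − 27 + 1) = 6.

6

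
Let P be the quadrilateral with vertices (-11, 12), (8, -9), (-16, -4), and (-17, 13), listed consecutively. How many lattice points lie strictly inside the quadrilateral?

254

Using the shoelace formula, 2A = |[(-11)·(-9) − 8·12] + [8·(-4) − (-16)·(-9)] + [(-16)·13 − (-17)·(-4)] + [(-17)·12 − (-11)·13]| = 510, so the area is 255.
The number of boundary lattice points is Σ gcd(|Δx|,|Δy|) = gcd(19,21) + gcd(24,5) + gcd(1,17) + gcd(6,1) = 1+1+1+1 = 4.
By Pick's theorem A = I + B/2 − 1, so I = 255 − 4/2 + 1 = 254.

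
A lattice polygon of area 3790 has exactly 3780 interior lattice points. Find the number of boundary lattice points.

22

Pick's theorem gives A = I + B/2 − 1, so B = 2(A − I + 1) = 2(3790 − 3780 + 1) = 22.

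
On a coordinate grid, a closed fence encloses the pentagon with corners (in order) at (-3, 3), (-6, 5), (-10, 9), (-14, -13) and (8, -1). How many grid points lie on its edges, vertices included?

The number of boundary lattice points is Σ gcd(|Δx|,|Δy|) = gcd(3,2) + gcd(4,4) + gcd(4,22) + gcd(22,12) + gcd(11,4) = 1+4+2+2+1 = 10.

10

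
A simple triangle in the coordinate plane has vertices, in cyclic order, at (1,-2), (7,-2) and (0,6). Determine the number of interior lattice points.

Using the shoelace formula, 2A = |[1·(-2) − 7·(-2)] + [7·6 − 0·(-2)] + [0·(-2) − 1·6]| = 48, so the area is 24.
Along each edge there are gcd(|Δx|,|Δy|)+1 lattice points, so counting each shared vertex once the boundary has gcd(6,0) + gcd(7,8) + gcd(1,8) = 6+1+1 = 8.
By Pick's theorem A = I + B/2 − 1, so I = 24 − 8/2 + 1 = 21.

21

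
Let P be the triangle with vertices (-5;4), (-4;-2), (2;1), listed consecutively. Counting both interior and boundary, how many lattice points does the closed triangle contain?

By the shoelace formula, twice the signed area is |[(-5)·(-2) − (-4)·4] + [(-4)·1 − 2·(-2)] + [2·4 − (-5)·1]| = 39, so the area is 19.5.
Along each edge there are gcd(|Δx|,|Δy|)+1 lattice points, so counting each shared vertex once the boundary has gcd(1,6) + gcd(6,3) + gcd(7,3) = 1+3+1 = 5.
Pick's theorem gives I = A − B/2 + 1 = 19.5 − 5/2 + 1 = 18, so the closed region contains I + B = 18 + 5 = 23 lattice points.

23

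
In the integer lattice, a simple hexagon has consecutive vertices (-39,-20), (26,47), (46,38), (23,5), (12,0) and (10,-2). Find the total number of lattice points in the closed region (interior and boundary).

1751

Using the shoelace formula, 2A = |((-39)·47 − 26·(-20)) + (26·38 − 46·47) + (46·5 − 23·38) + (23·0 − 12·5) + (12·(-2) − 10·0) + (10·(-20) − (-39)·(-2))| = 3493, so the area is 3493/2.
Along each edge there are gcd(|Δx|,|Δy|)+1 lattice points, so counting each shared vertex once the boundary has gcd(65,67) + gcd(20,9) + gcd(23,33) + gcd(11,5) + gcd(2,2) + gcd(49,18) = 1+1+1+1+2+1 = 7.
Pick's theorem gives I = A − B/2 + 1 = 3493/2 − 7/2 + 1 = 1744, so the closed region contains I + B = 1744 + 7 = 1751 lattice points.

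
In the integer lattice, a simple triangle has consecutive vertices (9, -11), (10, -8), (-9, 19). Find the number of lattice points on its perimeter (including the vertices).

8

The number of boundary lattice points is Σ gcd(|Δx|,|Δy|) = gcd(1,3) + gcd(19,27) + gcd(18,30) = 1+1+6 = 8.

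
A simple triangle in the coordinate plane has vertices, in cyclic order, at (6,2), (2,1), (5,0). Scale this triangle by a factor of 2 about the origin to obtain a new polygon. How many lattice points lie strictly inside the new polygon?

Using the shoelace formula, 2A = |[6·1 − 2·2] + [2·0 − 5·1] + [5·2 − 6·0]| = 7, so the area is 3.5.
Along each edge there are gcd(|Δx|,|Δy|)+1 lattice points, so counting each shared vertex once the boundary has gcd(4,1) + gcd(3,1) + gcd(1,2) = 1+1+1 = 3.
Scaling by 2 multiplies the area by 2² = 4 (so the new area is 14) and multiplies the boundary lattice-point count by 2, giving 6.
By Pick's theorem, the interior count of the dilated polygon is 14 − 6/2 + 1 = 12.

12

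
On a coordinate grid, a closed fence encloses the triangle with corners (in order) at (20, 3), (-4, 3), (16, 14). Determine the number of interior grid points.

120

By the shoelace formula, twice the signed area is |(20·3 − (-4)·3) + ((-4)·14 − 16·3) + (16·3 − 20·14)| = 264, so the area is 132.
Summing gcd(|Δx|,|Δy|) over the edges gives the boundary count: gcd(24,0) + gcd(20,11) + gcd(4,11) = 24+1+1 = 26.
Pick's theorem gives I = A − B/2 + 1 = 132 − 26/2 + 1 = 120.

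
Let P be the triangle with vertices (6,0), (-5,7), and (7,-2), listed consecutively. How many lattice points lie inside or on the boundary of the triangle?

11

Using the shoelace formula, 2A = |(6·7 − (-5)·0) + ((-5)·(-2) − 7·7) + (7·0 − 6·(-2))| = 15, so the area is 15/2.
The number of boundary lattice points is Σ gcd(|Δx|,|Δy|) = gcd(11,7) + gcd(12,9) + gcd(1,2) = 1+3+1 = 5.
Pick's theorem gives I = A − B/2 + 1 = 15/2 − 5/2 + 1 = 6, so the closed region contains I + B = 6 + 5 = 11 lattice points.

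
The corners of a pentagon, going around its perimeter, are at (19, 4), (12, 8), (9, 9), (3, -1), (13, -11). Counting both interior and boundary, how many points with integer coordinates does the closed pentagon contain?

Using the shoelace formula, 2A = |[19·8 − 12·4] + [12·9 − 9·8] + [9·(-1) − 3·9] + [3·(-11) − 13·(-1)] + [13·4 − 19·(-11)]| = 345, so the area is 345/2.
The number of boundary lattice points is Σ gcd(|Δx|,|Δy|) = gcd(7,4) + gcd(3,1) + gcd(6,10) + gcd(10,10) + gcd(6,15) = 1+1+2+10+3 = 17.
Pick's theorem gives I = A − B/2 + 1 = 345/2 − 17/2 + 1 = 165, so the closed region contains I + B = 165 + 17 = 182 lattice points.

182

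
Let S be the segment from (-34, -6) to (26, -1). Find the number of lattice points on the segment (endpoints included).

6

The number of lattice points on a segment between lattice points is gcd(|Δx|,|Δy|) + 1 = gcd(60,5) + 1 = 5 + 1 = 6.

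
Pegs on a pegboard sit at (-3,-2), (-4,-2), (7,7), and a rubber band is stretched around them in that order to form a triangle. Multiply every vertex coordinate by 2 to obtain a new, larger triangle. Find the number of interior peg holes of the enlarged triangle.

16

Using the shoelace formula, 2A = |[(-3)·(-2) − (-4)·(-2)] + [(-4)·7 − 7·(-2)] + [7·(-2) − (-3)·7]| = 9, so the area is 9/2.
The number of boundary lattice points is Σ gcd(|Δx|,|Δy|) = gcd(1,0) + gcd(11,9) + gcd(10,9) = 1+1+1 = 3.
Scaling by 2 multiplies the area by 2² = 4 (so the new area is 18) and multiplies the boundary lattice-point count by 2, giving 6.
By Pick's theorem, the interior count of the dilated polygon is 18 − 6/2 + 1 = 16.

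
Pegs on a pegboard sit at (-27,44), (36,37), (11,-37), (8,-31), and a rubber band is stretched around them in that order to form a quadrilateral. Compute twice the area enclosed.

Using the shoelace formula, 2A = |[(-27)·37 − 36·44] + [36·(-37) − 11·37] + [11·(-31) − 8·(-37)] + [8·44 − (-27)·(-31)]| = 4852, so the area is 2426.

4852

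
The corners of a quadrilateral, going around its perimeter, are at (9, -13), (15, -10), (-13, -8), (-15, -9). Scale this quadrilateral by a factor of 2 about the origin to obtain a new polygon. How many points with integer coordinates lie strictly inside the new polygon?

247

Using the shoelace formula, 2A = |[9·(-10) − 15·(-13)] + [15·(-8) − (-13)·(-10)] + [(-13)·(-9) − (-15)·(-8)] + [(-15)·(-13) − 9·(-9)]| = 128, so the area is 64.
Along each edge there are gcd(|Δx|,|Δy|)+1 lattice points, so counting each shared vertex once the boundary has gcd(6,3) + gcd(28,2) + gcd(2,1) + gcd(24,4) = 3+2+1+4 = 10.
Scaling by 2 multiplies the area by 2² = 4 (so the new area is 256) and multiplies the boundary lattice-point count by 2, giving 20.
By Pick's theorem, the interior count of the dilated polygon is 256 − 20/2 + 1 = 247.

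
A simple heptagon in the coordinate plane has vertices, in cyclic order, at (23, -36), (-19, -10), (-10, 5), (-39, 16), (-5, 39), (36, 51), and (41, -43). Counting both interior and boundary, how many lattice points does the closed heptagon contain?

The shoelace formula gives twice the area as |[23·(-10) − (-19)·(-36)] + [(-19)·5 − (-10)·(-10)] + [(-10)·16 − (-39)·5] + [(-39)·39 − (-5)·16] + [(-5)·51 − 36·39] + [36·(-43) − 41·51] + [41·(-36) − 23·(-43)]| = 8300, so the area is 4150.
The number of boundary lattice points is Σ gcd(|Δx|,|Δy|) = gcd(42,26) + gcd(9,15) + gcd(29,11) + gcd(34,23) + gcd(41,12) + gcd(5,94) + gcd(18,7) = 2+3+1+1+1+1+1 = 10.
Pick's theorem gives I = A − B/2 + 1 = 4150 − 10/2 + 1 = 4146, so the closed region contains I + B = 4146 + 10 = 4156 lattice points.

4156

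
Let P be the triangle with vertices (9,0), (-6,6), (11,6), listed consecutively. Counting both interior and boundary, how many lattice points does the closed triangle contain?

The shoelace formula gives twice the area as |(9·6 − (-6)·0) + ((-6)·6 − 11·6) + (11·0 − 9·6)| = 102, so the area is 51.
Summing gcd(|Δx|,|Δy|) over the edges gives the boundary count: gcd(15,6) + gcd(17,0) + gcd(2,6) = 3+17+2 = 22.
Pick's theorem gives I = A − B/2 + 1 = 51 − 22/2 + 1 = 41, so the closed region contains I + B = 41 + 22 = 63 lattice points.

63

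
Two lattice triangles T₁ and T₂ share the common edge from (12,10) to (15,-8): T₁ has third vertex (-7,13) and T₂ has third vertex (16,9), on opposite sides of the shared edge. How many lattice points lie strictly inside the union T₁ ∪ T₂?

200

The union is the simple quadrilateral with vertices (12,10), (-7,13), (15,-8), (16,9) in order.
By the shoelace formula, twice the signed area is |(12·13 − (-7)·10) + ((-7)·(-8) − 15·13) + (15·9 − 16·(-8)) + (16·10 − 12·9)| = 402, so the area is 201.
Along each edge there are gcd(|Δx|,|Δy|)+1 lattice points, so counting each shared vertex once the boundary has gcd(19,3) + gcd(22,21) + gcd(1,17) + gcd(4,1) = 1+1+1+1 = 4.
By Pick's theorem I = A − B/2 + 1 = 201 − 4/2 + 1 = 200.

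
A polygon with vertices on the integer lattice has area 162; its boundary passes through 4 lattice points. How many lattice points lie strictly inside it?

Pick's theorem A = I + B/2 − 1 rearranges to I = A − B/2 + 1 = 162 − 4/2 + 1 = 161.

161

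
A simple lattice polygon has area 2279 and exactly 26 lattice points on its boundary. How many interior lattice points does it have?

2267

Pick's theorem A = I + B/2 − 1 rearranges to I = A − B/2 + 1 = 2279 − 26/2 + 1 = 2267.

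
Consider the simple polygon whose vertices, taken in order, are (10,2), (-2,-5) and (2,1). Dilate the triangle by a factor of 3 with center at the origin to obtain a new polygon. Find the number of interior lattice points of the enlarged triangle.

193

Using the shoelace formula, 2A = |(10·(-5) − (-2)·2) + ((-2)·1 − 2·(-5)) + (2·2 − 10·1)| = 44, so the area is 22.
Along each edge there are gcd(|Δx|,|Δy|)+1 lattice points, so counting each shared vertex once the boundary has gcd(12,7) + gcd(4,6) + gcd(8,1) = 1+2+1 = 4.
Scaling by 3 multiplies the area by 3² = 9 (so the new area is 198) and multiplies the boundary lattice-point count by 3, giving 12.
By Pick's theorem, the interior count of the dilated polygon is 198 − 12/2 + 1 = 193.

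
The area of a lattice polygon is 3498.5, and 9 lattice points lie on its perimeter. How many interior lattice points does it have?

3495

Pick's theorem A = I + B/2 − 1 rearranges to I = A − B/2 + 1 = 3498.5 − 9/2 + 1 = 3495.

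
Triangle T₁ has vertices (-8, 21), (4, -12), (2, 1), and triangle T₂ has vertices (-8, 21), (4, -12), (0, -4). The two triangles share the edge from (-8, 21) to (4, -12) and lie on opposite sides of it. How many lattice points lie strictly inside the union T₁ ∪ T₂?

The union is the simple quadrilateral with vertices (-8, 21), (2, 1), (4, -12), (0, -4) in order.
By the shoelace formula, twice the signed area is |[(-8)·1 − 2·21] + [2·(-12) − 4·1] + [4·(-4) − 0·(-12)] + [0·21 − (-8)·(-4)]| = 126, so the area is 63.
The number of boundary lattice points is Σ gcd(|Δx|,|Δy|) = gcd(10,20) + gcd(2,13) + gcd(4,8) + gcd(8,25) = 10+1+4+1 = 16.
By Pick's theorem I = A − B/2 + 1 = 63 − 16/2 + 1 = 56.

56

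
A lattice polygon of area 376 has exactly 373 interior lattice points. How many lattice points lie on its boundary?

8

Pick's theorem gives A = I + B/2 − 1, so B = 2(A − I + 1) = 2(376 − 373 + 1) = 8.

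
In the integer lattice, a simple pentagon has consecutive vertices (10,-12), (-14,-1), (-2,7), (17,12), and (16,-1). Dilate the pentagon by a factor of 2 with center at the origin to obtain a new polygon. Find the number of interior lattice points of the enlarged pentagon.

Using the shoelace formula, 2A = |[10·(-1) − (-14)·(-12)] + [(-14)·7 − (-2)·(-1)] + [(-2)·12 − 17·7] + [17·(-1) − 16·12] + [16·(-12) − 10·(-1)]| = 812, so the area is 406.
The number of boundary lattice points is Σ gcd(|Δx|,|Δy|) = gcd(24,11) + gcd(12,8) + gcd(19,5) + gcd(1,13) + gcd(6,11) = 1+4+1+1+1 = 8.
Scaling by 2 multiplies the area by 2² = 4 (so the new area is 1624) and multiplies the boundary lattice-point count by 2, giving 16.
By Pick's theorem, the interior count of the dilated polygon is 1624 − 16/2 + 1 = 1617.

1617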